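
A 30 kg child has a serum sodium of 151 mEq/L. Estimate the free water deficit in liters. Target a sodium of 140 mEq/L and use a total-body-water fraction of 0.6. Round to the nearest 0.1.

TBW = 0.6 · 30 = 18 L
Free water deficit = TBW · (Na/140 − 1)
= 18 · (151/140 − 1)
= 18 · 0.0786
= 1.41 L

1.4 L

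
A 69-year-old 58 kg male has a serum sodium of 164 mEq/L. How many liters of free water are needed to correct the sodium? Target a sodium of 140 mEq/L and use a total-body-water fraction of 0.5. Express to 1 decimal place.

5.0 L

TBW = 0.5 · 58 = 29 L
Free water deficit = TBW · (Na/140 − 1)
= 29 · (164/140 − 1)
= 29 · 0.1714
= 4.97 L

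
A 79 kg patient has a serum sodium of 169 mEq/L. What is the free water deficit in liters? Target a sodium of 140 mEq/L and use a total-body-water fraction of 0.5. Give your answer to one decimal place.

TBW = 0.5 · 79 = 39.5 L
Free water deficit = TBW · (Na/140 − 1)
= 39.5 · (169/140 − 1)
= 39.5 · 0.2071
= 8.18 L

8.2 L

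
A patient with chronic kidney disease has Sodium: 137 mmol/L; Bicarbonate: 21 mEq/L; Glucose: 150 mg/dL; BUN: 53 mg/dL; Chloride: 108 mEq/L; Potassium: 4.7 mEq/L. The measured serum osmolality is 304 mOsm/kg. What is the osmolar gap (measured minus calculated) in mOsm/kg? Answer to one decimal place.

2.7 mOsm/kg

Calculated osmolality = 2·Na + glucose/18 + BUN/2.8
= 2·137 + 150/18 + 53/2.8
= 274 + 8.33 + 18.93
= 301.26 mOsm/kg ≈ 301.3 mOsm/kg
Osmolar gap = measured − calculated = 304 − 301.3 = 2.7 mOsm/kg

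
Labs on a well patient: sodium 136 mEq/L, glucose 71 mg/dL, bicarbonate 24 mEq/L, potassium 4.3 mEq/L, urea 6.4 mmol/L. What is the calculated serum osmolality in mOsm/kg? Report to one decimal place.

Calculated osmolality = 2·Na + glucose/18 + urea
= 2·136 + 71/18 + 6.4
= 272 + 3.94 + 6.40
= 282.34 mOsm/kg

282.3 mOsm/kg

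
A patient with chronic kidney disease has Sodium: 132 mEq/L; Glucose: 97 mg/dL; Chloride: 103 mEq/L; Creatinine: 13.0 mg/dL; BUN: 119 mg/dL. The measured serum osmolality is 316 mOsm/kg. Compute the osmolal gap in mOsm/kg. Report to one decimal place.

Calculated osmolality = 2·Na + glucose/18 + BUN/2.8
= 2·132 + 97/18 + 119/2.8
= 264 + 5.39 + 42.50
= 311.89 mOsm/kg ≈ 311.9 mOsm/kg
Osmolar gap = measured − calculated = 316 − 311.9 = 4.1 mOsm/kg

4.1 mOsm/kg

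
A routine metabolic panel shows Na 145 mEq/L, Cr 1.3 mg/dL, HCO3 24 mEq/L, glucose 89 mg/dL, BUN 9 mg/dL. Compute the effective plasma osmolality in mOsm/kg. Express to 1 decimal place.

Effective osmolality excludes urea (freely permeant across cell membranes):
2·Na + glucose/18
= 2·145 + 89/18
= 290 + 4.94
= 294.94 mOsm/kg

294.9 mOsm/kg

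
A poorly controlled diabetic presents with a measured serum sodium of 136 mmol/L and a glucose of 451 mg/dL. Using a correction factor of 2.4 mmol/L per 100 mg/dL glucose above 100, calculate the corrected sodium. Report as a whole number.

Corrected Na = measured Na + 2.4 · (glucose − 100)/100
= 136 + 2.4 · (451 − 100)/100
= 136 + 8.4
= 144.4 mmol/L

144 mmol/L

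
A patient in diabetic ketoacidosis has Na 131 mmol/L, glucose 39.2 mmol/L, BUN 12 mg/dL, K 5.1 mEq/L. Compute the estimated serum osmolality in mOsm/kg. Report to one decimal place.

305.5 mOsm/kg

Calculated osmolality = 2·Na + glucose + BUN/2.8
= 2·131 + 39.2 + 12/2.8
= 262 + 39.20 + 4.29
= 305.49 mOsm/kg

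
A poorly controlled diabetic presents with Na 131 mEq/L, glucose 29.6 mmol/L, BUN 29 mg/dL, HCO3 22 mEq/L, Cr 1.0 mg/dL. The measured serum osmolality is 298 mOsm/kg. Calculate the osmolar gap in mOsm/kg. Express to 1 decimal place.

Calculated osmolality = 2·Na + glucose + BUN/2.8
= 2·131 + 29.6 + 29/2.8
= 262 + 29.60 + 10.36
= 301.96 mOsm/kg ≈ 302.0 mOsm/kg
Osmolar gap = measured − calculated = 298 − 302.0 = -4.0 mOsm/kg

-4.0 mOsm/kg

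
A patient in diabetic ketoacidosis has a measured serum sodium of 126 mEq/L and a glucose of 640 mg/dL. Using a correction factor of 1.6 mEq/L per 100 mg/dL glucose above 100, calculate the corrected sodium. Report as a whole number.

Corrected Na = measured Na + 1.6 · (glucose − 100)/100
= 126 + 1.6 · (640 − 100)/100
= 126 + 8.6
= 134.6 mEq/L

135 mEq/L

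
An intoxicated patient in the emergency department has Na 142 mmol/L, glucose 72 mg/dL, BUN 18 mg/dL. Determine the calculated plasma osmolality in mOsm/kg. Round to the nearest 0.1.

Calculated osmolality = 2·Na + glucose/18 + BUN/2.8
= 2·142 + 72/18 + 18/2.8
= 284 + 4 + 6.43
= 294.43 mOsm/kg

294.4 mOsm/kg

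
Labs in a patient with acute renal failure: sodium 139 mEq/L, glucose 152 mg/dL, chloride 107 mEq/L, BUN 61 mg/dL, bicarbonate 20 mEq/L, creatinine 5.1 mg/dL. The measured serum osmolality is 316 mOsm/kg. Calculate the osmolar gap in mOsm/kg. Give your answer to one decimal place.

7.8 mOsm/kg

Calculated osmolality = 2·Na + glucose/18 + BUN/2.8
= 2·139 + 152/18 + 61/2.8
= 278 + 8.44 + 21.79
= 308.23 mOsm/kg ≈ 308.2 mOsm/kg
Osmolar gap = measured − calculated = 316 − 308.2 = 7.8 mOsm/kg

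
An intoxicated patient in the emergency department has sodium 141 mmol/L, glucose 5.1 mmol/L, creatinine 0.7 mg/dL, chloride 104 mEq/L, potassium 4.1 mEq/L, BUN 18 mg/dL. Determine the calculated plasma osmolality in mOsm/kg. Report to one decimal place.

293.5 mOsm/kg

Calculated osmolality = 2·Na + glucose + BUN/2.8
= 2·141 + 5.1 + 18/2.8
= 282 + 5.10 + 6.43
= 293.53 mOsm/kg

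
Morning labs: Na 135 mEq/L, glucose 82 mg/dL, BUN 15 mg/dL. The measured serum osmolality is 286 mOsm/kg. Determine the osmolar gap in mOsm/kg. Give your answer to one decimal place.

Calculated osmolality = 2·Na + glucose/18 + BUN/2.8
= 2·135 + 82/18 + 15/2.8
= 270 + 4.56 + 5.36
= 279.92 mOsm/kg ≈ 279.9 mOsm/kg
Osmolar gap = measured − calculated = 286 − 279.9 = 6.1 mOsm/kg

6.1 mOsm/kg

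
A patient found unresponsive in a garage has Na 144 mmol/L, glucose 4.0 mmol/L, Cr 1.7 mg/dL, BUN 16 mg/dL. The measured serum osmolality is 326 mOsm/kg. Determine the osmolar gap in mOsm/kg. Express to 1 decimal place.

Calculated osmolality = 2·Na + glucose + BUN/2.8
= 2·144 + 4 + 16/2.8
= 288 + 4 + 5.71
= 297.71 mOsm/kg ≈ 297.7 mOsm/kg
Osmolar gap = measured − calculated = 326 − 297.7 = 28.3 mOsm/kg

28.3 mOsm/kg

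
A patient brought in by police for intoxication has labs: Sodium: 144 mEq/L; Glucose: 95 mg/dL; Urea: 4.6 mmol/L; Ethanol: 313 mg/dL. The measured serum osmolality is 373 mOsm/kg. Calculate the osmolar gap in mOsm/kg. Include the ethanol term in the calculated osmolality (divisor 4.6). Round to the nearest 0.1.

7.1 mOsm/kg

Calculated osmolality = 2·Na + glucose/18 + urea + ethanol/4.6
= 2·144 + 95/18 + 4.6 + 313/4.6
= 288 + 5.28 + 4.60 + 68.04
= 365.92 mOsm/kg ≈ 365.9 mOsm/kg
Osmolar gap = measured − calculated = 373 − 365.9 = 7.1 mOsm/kg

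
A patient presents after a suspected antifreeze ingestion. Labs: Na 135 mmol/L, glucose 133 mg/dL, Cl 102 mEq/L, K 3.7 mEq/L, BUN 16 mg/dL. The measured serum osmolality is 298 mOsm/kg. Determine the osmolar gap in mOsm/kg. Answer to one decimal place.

Calculated osmolality = 2·Na + glucose/18 + BUN/2.8
= 2·135 + 133/18 + 16/2.8
= 270 + 7.39 + 5.71
= 283.1 mOsm/kg ≈ 283.1 mOsm/kg
Osmolar gap = measured − calculated = 298 − 283.1 = 14.9 mOsm/kg

14.9 mOsm/kg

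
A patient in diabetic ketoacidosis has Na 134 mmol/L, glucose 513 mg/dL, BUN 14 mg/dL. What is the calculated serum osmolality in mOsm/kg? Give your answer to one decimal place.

301.5 mOsm/kg

Calculated osmolality = 2·Na + glucose/18 + BUN/2.8
= 2·134 + 513/18 + 14/2.8
= 268 + 28.50 + 5
= 301.5 mOsm/kg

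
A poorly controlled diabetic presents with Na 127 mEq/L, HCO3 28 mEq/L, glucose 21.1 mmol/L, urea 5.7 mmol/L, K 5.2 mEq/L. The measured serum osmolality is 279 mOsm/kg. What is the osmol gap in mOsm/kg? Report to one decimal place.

-1.8 mOsm/kg

Calculated osmolality = 2·Na + glucose + urea
= 2·127 + 21.1 + 5.7
= 254 + 21.10 + 5.70
= 280.8 mOsm/kg ≈ 280.8 mOsm/kg
Osmolar gap = measured − calculated = 279 − 280.8 = -1.8 mOsm/kg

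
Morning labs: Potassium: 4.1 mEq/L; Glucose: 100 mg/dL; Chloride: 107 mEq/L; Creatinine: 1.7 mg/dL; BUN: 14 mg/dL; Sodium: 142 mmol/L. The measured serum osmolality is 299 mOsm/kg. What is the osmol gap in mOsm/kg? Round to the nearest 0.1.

4.4 mOsm/kg

Calculated osmolality = 2·Na + glucose/18 + BUN/2.8
= 2·142 + 100/18 + 14/2.8
= 284 + 5.56 + 5
= 294.56 mOsm/kg ≈ 294.6 mOsm/kg
Osmolar gap = measured − calculated = 299 − 294.6 = 4.4 mOsm/kg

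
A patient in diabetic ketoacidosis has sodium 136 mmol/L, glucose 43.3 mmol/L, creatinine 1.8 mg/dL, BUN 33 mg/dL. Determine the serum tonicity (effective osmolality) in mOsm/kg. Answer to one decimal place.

315.3 mOsm/kg

Effective osmolality excludes urea (freely permeant across cell membranes):
2·Na + glucose
= 2·136 + 43.3
= 272 + 43.3
= 315.3 mOsm/kg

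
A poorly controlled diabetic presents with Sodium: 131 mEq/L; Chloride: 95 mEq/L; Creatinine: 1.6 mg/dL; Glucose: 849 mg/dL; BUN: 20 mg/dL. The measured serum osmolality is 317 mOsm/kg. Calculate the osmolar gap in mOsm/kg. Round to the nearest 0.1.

0.7 mOsm/kg

Calculated osmolality = 2·Na + glucose/18 + BUN/2.8
= 2·131 + 849/18 + 20/2.8
= 262 + 47.17 + 7.14
= 316.31 mOsm/kg ≈ 316.3 mOsm/kg
Osmolar gap = measured − calculated = 317 − 316.3 = 0.7 mOsm/kg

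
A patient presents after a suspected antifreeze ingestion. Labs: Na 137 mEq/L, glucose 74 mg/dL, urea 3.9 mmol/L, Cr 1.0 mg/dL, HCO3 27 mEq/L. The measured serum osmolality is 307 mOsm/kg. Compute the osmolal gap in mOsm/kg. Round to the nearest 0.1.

25.0 mOsm/kg

Calculated osmolality = 2·Na + glucose/18 + urea
= 2·137 + 74/18 + 3.9
= 274 + 4.11 + 3.90
= 282.01 mOsm/kg ≈ 282.0 mOsm/kg
Osmolar gap = measured − calculated = 307 − 282.0 = 25.0 mOsm/kg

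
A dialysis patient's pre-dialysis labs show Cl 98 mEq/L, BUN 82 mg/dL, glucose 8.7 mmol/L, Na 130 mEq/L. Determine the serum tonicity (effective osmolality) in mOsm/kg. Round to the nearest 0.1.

268.7 mOsm/kg

Effective osmolality excludes urea (freely permeant across cell membranes):
2·Na + glucose
= 2·130 + 8.7
= 260 + 8.7
= 268.7 mOsm/kg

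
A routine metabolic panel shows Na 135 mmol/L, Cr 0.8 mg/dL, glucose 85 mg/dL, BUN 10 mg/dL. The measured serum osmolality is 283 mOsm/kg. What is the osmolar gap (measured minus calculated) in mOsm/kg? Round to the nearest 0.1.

4.7 mOsm/kg

Calculated osmolality = 2·Na + glucose/18 + BUN/2.8
= 2·135 + 85/18 + 10/2.8
= 270 + 4.72 + 3.57
= 278.29 mOsm/kg ≈ 278.3 mOsm/kg
Osmolar gap = measured − calculated = 283 − 278.3 = 4.7 mOsm/kg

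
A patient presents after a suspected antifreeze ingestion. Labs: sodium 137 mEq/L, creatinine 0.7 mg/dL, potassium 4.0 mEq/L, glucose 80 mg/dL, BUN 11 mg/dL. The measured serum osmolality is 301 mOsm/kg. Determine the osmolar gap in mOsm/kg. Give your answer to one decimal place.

18.6 mOsm/kg

Calculated osmolality = 2·Na + glucose/18 + BUN/2.8
= 2·137 + 80/18 + 11/2.8
= 274 + 4.44 + 3.93
= 282.37 mOsm/kg ≈ 282.4 mOsm/kg
Osmolar gap = measured − calculated = 301 − 282.4 = 18.6 mOsm/kg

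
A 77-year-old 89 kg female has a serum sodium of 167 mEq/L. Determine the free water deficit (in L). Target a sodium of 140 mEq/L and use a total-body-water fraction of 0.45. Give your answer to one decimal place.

TBW = 0.45 · 89 = 40.05 L
Free water deficit = TBW · (Na/140 − 1)
= 40.05 · (167/140 − 1)
= 40.05 · 0.1929
= 7.73 L

7.7 L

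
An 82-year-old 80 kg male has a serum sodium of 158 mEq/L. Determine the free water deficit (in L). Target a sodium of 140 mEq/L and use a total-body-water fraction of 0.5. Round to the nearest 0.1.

5.1 L

TBW = 0.5 · 80 = 40 L
Free water deficit = TBW · (Na/140 − 1)
= 40 · (158/140 − 1)
= 40 · 0.1286
= 5.14 L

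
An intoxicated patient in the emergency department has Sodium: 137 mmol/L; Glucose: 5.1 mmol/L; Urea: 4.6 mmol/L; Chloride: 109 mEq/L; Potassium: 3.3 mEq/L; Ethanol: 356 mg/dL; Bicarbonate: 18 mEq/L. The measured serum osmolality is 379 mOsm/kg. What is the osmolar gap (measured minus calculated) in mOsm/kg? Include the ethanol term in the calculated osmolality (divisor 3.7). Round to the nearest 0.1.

Calculated osmolality = 2·Na + glucose + urea + ethanol/3.7
= 2·137 + 5.1 + 4.6 + 356/3.7
= 274 + 5.10 + 4.60 + 96.22
= 379.92 mOsm/kg ≈ 379.9 mOsm/kg
Osmolar gap = measured − calculated = 379 − 379.9 = -0.9 mOsm/kg

-0.9 mOsm/kg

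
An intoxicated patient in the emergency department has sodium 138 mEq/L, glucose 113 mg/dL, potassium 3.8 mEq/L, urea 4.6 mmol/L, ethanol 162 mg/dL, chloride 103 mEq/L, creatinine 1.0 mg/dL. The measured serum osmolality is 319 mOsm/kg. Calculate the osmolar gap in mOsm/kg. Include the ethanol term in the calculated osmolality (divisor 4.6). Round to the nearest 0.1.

Calculated osmolality = 2·Na + glucose/18 + urea + ethanol/4.6
= 2·138 + 113/18 + 4.6 + 162/4.6
= 276 + 6.28 + 4.60 + 35.22
= 322.1 mOsm/kg ≈ 322.1 mOsm/kg
Osmolar gap = measured − calculated = 319 − 322.1 = -3.1 mOsm/kg

-3.1 mOsm/kg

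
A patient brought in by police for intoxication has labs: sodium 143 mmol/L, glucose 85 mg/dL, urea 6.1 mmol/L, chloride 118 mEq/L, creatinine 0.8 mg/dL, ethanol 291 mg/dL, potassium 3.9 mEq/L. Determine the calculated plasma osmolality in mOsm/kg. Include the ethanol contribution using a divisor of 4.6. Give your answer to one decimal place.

Calculated osmolality = 2·Na + glucose/18 + urea + ethanol/4.6
= 2·143 + 85/18 + 6.1 + 291/4.6
= 286 + 4.72 + 6.10 + 63.26
= 360.08 mOsm/kg

360.1 mOsm/kg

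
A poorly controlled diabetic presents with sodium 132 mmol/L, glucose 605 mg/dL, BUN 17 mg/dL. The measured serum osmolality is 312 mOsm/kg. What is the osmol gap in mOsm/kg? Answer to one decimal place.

8.3 mOsm/kg

Calculated osmolality = 2·Na + glucose/18 + BUN/2.8
= 2·132 + 605/18 + 17/2.8
= 264 + 33.61 + 6.07
= 303.68 mOsm/kg ≈ 303.7 mOsm/kg
Osmolar gap = measured − calculated = 312 − 303.7 = 8.3 mOsm/kg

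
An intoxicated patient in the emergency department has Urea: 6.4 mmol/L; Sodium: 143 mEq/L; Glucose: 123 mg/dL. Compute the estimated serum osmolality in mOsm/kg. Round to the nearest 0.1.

Calculated osmolality = 2·Na + glucose/18 + urea
= 2·143 + 123/18 + 6.4
= 286 + 6.83 + 6.40
= 299.23 mOsm/kg

299.2 mOsm/kg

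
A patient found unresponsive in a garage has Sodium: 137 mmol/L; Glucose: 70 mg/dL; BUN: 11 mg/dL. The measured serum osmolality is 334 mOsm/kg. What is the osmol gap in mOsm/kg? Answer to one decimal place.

52.2 mOsm/kg

Calculated osmolality = 2·Na + glucose/18 + BUN/2.8
= 2·137 + 70/18 + 11/2.8
= 274 + 3.89 + 3.93
= 281.82 mOsm/kg ≈ 281.8 mOsm/kg
Osmolar gap = measured − calculated = 334 − 281.8 = 52.2 mOsm/kg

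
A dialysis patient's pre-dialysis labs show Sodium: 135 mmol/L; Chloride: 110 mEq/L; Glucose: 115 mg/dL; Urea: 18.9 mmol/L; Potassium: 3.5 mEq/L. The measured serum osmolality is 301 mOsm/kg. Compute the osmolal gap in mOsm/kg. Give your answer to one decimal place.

Calculated osmolality = 2·Na + glucose/18 + urea
= 2·135 + 115/18 + 18.9
= 270 + 6.39 + 18.90
= 295.29 mOsm/kg ≈ 295.3 mOsm/kg
Osmolar gap = measured − calculated = 301 − 295.3 = 5.7 mOsm/kg

5.7 mOsm/kg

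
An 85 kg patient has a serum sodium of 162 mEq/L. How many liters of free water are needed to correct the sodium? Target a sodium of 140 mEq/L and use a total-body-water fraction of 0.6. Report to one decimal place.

TBW = 0.6 · 85 = 51 L
Free water deficit = TBW · (Na/140 − 1)
= 51 · (162/140 − 1)
= 51 · 0.1571
= 8.01 L

8.0 L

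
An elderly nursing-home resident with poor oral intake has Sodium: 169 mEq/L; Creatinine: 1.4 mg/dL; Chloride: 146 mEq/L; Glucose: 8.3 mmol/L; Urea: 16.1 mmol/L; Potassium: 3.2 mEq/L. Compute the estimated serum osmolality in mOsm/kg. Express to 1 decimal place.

Calculated osmolality = 2·Na + glucose + urea
= 2·169 + 8.3 + 16.1
= 338 + 8.30 + 16.10
= 362.4 mOsm/kg

362.4 mOsm/kg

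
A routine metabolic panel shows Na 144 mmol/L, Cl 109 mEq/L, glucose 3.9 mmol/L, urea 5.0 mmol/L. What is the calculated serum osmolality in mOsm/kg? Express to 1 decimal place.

Calculated osmolality = 2·Na + glucose + urea
= 2·144 + 3.9 + 5
= 288 + 3.90 + 5
= 296.9 mOsm/kg

296.9 mOsm/kg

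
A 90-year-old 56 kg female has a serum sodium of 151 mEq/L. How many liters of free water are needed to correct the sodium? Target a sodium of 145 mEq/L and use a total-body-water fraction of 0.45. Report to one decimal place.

TBW = 0.45 · 56 = 25.2 L
Free water deficit = TBW · (Na/145 − 1)
= 25.2 · (151/145 − 1)
= 25.2 · 0.0414
= 1.04 L

1.0 L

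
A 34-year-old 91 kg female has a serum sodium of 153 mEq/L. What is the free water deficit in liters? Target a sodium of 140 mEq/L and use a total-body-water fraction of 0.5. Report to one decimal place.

TBW = 0.5 · 91 = 45.5 L
Free water deficit = TBW · (Na/140 − 1)
= 45.5 · (153/140 − 1)
= 45.5 · 0.0929
= 4.23 L

4.2 L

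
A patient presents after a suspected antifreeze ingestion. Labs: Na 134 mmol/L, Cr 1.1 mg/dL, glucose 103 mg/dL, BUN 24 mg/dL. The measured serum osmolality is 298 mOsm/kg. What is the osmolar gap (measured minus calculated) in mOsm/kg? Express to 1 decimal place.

15.7 mOsm/kg

Calculated osmolality = 2·Na + glucose/18 + BUN/2.8
= 2·134 + 103/18 + 24/2.8
= 268 + 5.72 + 8.57
= 282.29 mOsm/kg ≈ 282.3 mOsm/kg
Osmolar gap = measured − calculated = 298 − 282.3 = 15.7 mOsm/kg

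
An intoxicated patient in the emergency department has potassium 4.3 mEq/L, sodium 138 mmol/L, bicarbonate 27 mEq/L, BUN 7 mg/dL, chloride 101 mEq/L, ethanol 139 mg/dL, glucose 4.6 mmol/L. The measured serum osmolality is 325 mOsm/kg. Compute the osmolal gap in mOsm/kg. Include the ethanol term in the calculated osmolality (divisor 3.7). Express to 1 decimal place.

Calculated osmolality = 2·Na + glucose + BUN/2.8 + ethanol/3.7
= 2·138 + 4.6 + 7/2.8 + 139/3.7
= 276 + 4.60 + 2.50 + 37.57
= 320.67 mOsm/kg ≈ 320.7 mOsm/kg
Osmolar gap = measured − calculated = 325 − 320.7 = 4.3 mOsm/kg

4.3 mOsm/kg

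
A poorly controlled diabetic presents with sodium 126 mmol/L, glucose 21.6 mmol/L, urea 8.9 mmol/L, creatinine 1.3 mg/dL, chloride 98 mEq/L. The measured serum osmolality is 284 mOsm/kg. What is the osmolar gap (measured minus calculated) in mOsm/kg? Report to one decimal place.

1.5 mOsm/kg

Calculated osmolality = 2·Na + glucose + urea
= 2·126 + 21.6 + 8.9
= 252 + 21.60 + 8.90
= 282.5 mOsm/kg ≈ 282.5 mOsm/kg
Osmolar gap = measured − calculated = 284 − 282.5 = 1.5 mOsm/kg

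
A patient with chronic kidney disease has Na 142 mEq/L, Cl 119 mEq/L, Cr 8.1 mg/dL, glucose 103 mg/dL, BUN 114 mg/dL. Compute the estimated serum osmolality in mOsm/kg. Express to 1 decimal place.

Calculated osmolality = 2·Na + glucose/18 + BUN/2.8
= 2·142 + 103/18 + 114/2.8
= 284 + 5.72 + 40.71
= 330.43 mOsm/kg

330.4 mOsm/kg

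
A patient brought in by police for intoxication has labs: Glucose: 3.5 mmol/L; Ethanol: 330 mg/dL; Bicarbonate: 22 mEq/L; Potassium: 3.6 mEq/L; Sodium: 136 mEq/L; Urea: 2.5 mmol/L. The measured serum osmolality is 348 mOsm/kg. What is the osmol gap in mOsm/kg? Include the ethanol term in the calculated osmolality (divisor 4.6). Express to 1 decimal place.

-1.7 mOsm/kg

Calculated osmolality = 2·Na + glucose + urea + ethanol/4.6
= 2·136 + 3.5 + 2.5 + 330/4.6
= 272 + 3.50 + 2.50 + 71.74
= 349.74 mOsm/kg ≈ 349.7 mOsm/kg
Osmolar gap = measured − calculated = 348 − 349.7 = -1.7 mOsm/kg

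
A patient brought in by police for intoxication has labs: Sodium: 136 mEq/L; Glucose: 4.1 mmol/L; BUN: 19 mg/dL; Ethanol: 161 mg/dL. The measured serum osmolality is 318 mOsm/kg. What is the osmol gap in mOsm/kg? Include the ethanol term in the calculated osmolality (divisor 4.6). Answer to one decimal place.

Calculated osmolality = 2·Na + glucose + BUN/2.8 + ethanol/4.6
= 2·136 + 4.1 + 19/2.8 + 161/4.6
= 272 + 4.10 + 6.79 + 35
= 317.89 mOsm/kg ≈ 317.9 mOsm/kg
Osmolar gap = measured − calculated = 318 − 317.9 = 0.1 mOsm/kg

0.1 mOsm/kg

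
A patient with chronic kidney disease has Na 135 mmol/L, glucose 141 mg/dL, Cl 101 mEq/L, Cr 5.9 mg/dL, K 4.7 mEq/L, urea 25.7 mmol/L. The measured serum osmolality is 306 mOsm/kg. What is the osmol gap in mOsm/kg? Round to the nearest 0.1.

2.5 mOsm/kg

Calculated osmolality = 2·Na + glucose/18 + urea
= 2·135 + 141/18 + 25.7
= 270 + 7.83 + 25.70
= 303.53 mOsm/kg ≈ 303.5 mOsm/kg
Osmolar gap = measured − calculated = 306 − 303.5 = 2.5 mOsm/kg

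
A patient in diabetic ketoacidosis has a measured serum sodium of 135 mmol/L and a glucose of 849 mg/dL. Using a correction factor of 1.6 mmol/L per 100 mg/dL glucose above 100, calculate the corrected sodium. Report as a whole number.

Corrected Na = measured Na + 1.6 · (glucose − 100)/100
= 135 + 1.6 · (849 − 100)/100
= 135 + 12
= 147 mmol/L

147 mmol/L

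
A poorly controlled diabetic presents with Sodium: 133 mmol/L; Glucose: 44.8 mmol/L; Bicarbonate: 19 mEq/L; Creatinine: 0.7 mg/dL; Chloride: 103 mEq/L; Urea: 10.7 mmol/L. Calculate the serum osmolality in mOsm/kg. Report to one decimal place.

Calculated osmolality = 2·Na + glucose + urea
= 2·133 + 44.8 + 10.7
= 266 + 44.80 + 10.70
= 321.5 mOsm/kg

321.5 mOsm/kg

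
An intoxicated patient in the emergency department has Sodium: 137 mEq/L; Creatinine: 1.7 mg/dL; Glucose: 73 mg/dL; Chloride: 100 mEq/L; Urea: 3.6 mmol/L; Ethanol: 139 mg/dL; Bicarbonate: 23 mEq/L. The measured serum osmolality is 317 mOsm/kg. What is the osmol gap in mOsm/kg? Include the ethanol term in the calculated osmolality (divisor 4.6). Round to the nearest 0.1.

Calculated osmolality = 2·Na + glucose/18 + urea + ethanol/4.6
= 2·137 + 73/18 + 3.6 + 139/4.6
= 274 + 4.06 + 3.60 + 30.22
= 311.88 mOsm/kg ≈ 311.9 mOsm/kg
Osmolar gap = measured − calculated = 317 − 311.9 = 5.1 mOsm/kg

5.1 mOsm/kg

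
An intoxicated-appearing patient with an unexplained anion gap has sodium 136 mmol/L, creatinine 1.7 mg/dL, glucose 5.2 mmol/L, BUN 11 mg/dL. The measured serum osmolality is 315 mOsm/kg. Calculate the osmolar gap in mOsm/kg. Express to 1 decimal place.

33.9 mOsm/kg

Calculated osmolality = 2·Na + glucose + BUN/2.8
= 2·136 + 5.2 + 11/2.8
= 272 + 5.20 + 3.93
= 281.13 mOsm/kg ≈ 281.1 mOsm/kg
Osmolar gap = measured − calculated = 315 − 281.1 = 33.9 mOsm/kg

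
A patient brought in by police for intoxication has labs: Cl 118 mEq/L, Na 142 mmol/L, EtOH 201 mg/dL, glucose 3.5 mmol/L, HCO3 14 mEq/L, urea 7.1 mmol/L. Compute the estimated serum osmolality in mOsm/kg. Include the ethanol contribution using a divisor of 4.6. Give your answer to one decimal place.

Calculated osmolality = 2·Na + glucose + urea + ethanol/4.6
= 2·142 + 3.5 + 7.1 + 201/4.6
= 284 + 3.50 + 7.10 + 43.70
= 338.3 mOsm/kg

338.3 mOsm/kg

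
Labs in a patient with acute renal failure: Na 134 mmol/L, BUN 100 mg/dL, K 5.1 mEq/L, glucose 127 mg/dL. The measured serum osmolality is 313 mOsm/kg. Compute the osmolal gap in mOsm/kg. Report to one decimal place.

2.2 mOsm/kg

Calculated osmolality = 2·Na + glucose/18 + BUN/2.8
= 2·134 + 127/18 + 100/2.8
= 268 + 7.06 + 35.71
= 310.77 mOsm/kg ≈ 310.8 mOsm/kg
Osmolar gap = measured − calculated = 313 − 310.8 = 2.2 mOsm/kg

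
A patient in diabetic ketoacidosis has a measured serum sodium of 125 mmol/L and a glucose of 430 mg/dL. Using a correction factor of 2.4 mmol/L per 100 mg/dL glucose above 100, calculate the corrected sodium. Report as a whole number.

133 mmol/L

Corrected Na = measured Na + 2.4 · (glucose − 100)/100
= 125 + 2.4 · (430 − 100)/100
= 125 + 7.9
= 132.9 mmol/L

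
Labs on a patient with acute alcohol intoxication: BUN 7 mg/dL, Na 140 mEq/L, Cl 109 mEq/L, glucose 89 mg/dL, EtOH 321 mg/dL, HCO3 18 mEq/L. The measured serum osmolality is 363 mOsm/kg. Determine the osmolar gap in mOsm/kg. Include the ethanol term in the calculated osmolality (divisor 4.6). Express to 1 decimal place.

Calculated osmolality = 2·Na + glucose/18 + BUN/2.8 + ethanol/4.6
= 2·140 + 89/18 + 7/2.8 + 321/4.6
= 280 + 4.94 + 2.50 + 69.78
= 357.22 mOsm/kg ≈ 357.2 mOsm/kg
Osmolar gap = measured − calculated = 363 − 357.2 = 5.8 mOsm/kg

5.8 mOsm/kg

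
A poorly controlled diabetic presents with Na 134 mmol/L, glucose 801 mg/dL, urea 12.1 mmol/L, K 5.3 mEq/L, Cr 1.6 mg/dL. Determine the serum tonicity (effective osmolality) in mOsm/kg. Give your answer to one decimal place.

Effective osmolality excludes urea (freely permeant across cell membranes):
2·Na + glucose/18
= 2·134 + 801/18
= 268 + 44.5
= 312.5 mOsm/kg

312.5 mOsm/kg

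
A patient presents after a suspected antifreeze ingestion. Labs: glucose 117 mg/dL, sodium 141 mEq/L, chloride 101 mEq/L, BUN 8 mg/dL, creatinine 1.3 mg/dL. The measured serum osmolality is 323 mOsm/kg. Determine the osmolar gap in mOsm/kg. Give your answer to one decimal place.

Calculated osmolality = 2·Na + glucose/18 + BUN/2.8
= 2·141 + 117/18 + 8/2.8
= 282 + 6.50 + 2.86
= 291.36 mOsm/kg ≈ 291.4 mOsm/kg
Osmolar gap = measured − calculated = 323 − 291.4 = 31.6 mOsm/kg

31.6 mOsm/kg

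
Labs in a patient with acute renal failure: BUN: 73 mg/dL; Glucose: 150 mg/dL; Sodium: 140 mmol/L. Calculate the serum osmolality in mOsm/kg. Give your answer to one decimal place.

Calculated osmolality = 2·Na + glucose/18 + BUN/2.8
= 2·140 + 150/18 + 73/2.8
= 280 + 8.33 + 26.07
= 314.4 mOsm/kg

314.4 mOsm/kg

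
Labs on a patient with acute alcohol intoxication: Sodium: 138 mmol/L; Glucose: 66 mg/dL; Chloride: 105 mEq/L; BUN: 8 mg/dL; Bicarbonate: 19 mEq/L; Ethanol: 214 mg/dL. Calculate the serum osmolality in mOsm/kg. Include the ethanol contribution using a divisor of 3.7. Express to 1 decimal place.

340.4 mOsm/kg

Calculated osmolality = 2·Na + glucose/18 + BUN/2.8 + ethanol/3.7
= 2·138 + 66/18 + 8/2.8 + 214/3.7
= 276 + 3.67 + 2.86 + 57.84
= 340.37 mOsm/kg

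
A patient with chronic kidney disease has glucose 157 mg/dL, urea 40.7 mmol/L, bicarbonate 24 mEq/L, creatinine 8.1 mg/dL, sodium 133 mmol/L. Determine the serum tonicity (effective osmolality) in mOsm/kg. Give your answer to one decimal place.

Effective osmolality excludes urea (freely permeant across cell membranes):
2·Na + glucose/18
= 2·133 + 157/18
= 266 + 8.72
= 274.72 mOsm/kg

274.7 mOsm/kg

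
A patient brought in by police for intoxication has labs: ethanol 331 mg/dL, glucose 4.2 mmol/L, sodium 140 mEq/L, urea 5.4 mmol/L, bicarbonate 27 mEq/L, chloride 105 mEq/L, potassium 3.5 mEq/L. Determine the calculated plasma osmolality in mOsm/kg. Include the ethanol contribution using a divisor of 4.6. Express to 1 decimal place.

Calculated osmolality = 2·Na + glucose + urea + ethanol/4.6
= 2·140 + 4.2 + 5.4 + 331/4.6
= 280 + 4.20 + 5.40 + 71.96
= 361.56 mOsm/kg

361.6 mOsm/kg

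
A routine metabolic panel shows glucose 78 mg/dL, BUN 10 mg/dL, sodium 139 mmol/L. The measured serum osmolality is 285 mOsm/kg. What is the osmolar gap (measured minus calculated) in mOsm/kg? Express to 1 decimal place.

-0.9 mOsm/kg

Calculated osmolality = 2·Na + glucose/18 + BUN/2.8
= 2·139 + 78/18 + 10/2.8
= 278 + 4.33 + 3.57
= 285.9 mOsm/kg ≈ 285.9 mOsm/kg
Osmolar gap = measured − calculated = 285 − 285.9 = -0.9 mOsm/kg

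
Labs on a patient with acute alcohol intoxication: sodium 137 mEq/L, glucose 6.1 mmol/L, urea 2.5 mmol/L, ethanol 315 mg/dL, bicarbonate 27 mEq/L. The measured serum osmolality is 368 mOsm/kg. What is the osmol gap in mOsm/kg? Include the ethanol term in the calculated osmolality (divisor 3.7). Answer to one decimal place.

Calculated osmolality = 2·Na + glucose + urea + ethanol/3.7
= 2·137 + 6.1 + 2.5 + 315/3.7
= 274 + 6.10 + 2.50 + 85.14
= 367.74 mOsm/kg ≈ 367.7 mOsm/kg
Osmolar gap = measured − calculated = 368 − 367.7 = 0.3 mOsm/kg

0.3 mOsm/kg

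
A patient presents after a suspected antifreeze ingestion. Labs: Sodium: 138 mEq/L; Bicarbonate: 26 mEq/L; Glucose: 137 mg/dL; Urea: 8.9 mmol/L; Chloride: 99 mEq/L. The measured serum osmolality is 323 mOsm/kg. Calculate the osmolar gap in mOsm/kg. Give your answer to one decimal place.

30.5 mOsm/kg

Calculated osmolality = 2·Na + glucose/18 + urea
= 2·138 + 137/18 + 8.9
= 276 + 7.61 + 8.90
= 292.51 mOsm/kg ≈ 292.5 mOsm/kg
Osmolar gap = measured − calculated = 323 − 292.5 = 30.5 mOsm/kg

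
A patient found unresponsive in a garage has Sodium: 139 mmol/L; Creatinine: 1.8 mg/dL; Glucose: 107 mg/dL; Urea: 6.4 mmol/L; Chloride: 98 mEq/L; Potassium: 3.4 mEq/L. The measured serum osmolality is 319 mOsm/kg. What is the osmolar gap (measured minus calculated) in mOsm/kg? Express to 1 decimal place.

Calculated osmolality = 2·Na + glucose/18 + urea
= 2·139 + 107/18 + 6.4
= 278 + 5.94 + 6.40
= 290.34 mOsm/kg ≈ 290.3 mOsm/kg
Osmolar gap = measured − calculated = 319 − 290.3 = 28.7 mOsm/kg

28.7 mOsm/kg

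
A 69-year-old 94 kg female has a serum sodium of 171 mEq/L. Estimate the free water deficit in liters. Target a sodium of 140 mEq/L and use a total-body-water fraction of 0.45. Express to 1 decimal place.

TBW = 0.45 · 94 = 42.3 L
Free water deficit = TBW · (Na/140 − 1)
= 42.3 · (171/140 − 1)
= 42.3 · 0.2214
= 9.37 L

9.4 L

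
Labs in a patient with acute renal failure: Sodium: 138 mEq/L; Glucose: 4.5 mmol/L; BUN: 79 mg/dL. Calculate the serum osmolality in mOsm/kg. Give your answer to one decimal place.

Calculated osmolality = 2·Na + glucose + BUN/2.8
= 2·138 + 4.5 + 79/2.8
= 276 + 4.50 + 28.21
= 308.71 mOsm/kg

308.7 mOsm/kg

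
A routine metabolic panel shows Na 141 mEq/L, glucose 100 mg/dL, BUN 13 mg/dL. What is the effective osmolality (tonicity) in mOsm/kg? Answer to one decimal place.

Effective osmolality excludes urea (freely permeant across cell membranes):
2·Na + glucose/18
= 2·141 + 100/18
= 282 + 5.56
= 287.56 mOsm/kg

287.6 mOsm/kg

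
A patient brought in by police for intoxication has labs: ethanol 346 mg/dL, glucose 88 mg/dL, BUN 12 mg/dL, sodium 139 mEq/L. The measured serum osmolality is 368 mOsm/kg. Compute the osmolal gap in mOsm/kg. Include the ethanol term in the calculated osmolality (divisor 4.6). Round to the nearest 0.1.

5.6 mOsm/kg

Calculated osmolality = 2·Na + glucose/18 + BUN/2.8 + ethanol/4.6
= 2·139 + 88/18 + 12/2.8 + 346/4.6
= 278 + 4.89 + 4.29 + 75.22
= 362.4 mOsm/kg ≈ 362.4 mOsm/kg
Osmolar gap = measured − calculated = 368 − 362.4 = 5.6 mOsm/kg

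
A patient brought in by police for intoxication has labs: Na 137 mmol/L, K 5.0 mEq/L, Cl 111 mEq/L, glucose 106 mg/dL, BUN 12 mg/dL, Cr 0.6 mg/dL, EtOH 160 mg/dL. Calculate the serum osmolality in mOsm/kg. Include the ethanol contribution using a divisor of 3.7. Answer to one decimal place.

Calculated osmolality = 2·Na + glucose/18 + BUN/2.8 + ethanol/3.7
= 2·137 + 106/18 + 12/2.8 + 160/3.7
= 274 + 5.89 + 4.29 + 43.24
= 327.42 mOsm/kg

327.4 mOsm/kg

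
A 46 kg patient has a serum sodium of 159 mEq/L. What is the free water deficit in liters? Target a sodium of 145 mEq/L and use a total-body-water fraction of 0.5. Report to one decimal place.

2.2 L

TBW = 0.5 · 46 = 23 L
Free water deficit = TBW · (Na/145 − 1)
= 23 · (159/145 − 1)
= 23 · 0.0966
= 2.22 L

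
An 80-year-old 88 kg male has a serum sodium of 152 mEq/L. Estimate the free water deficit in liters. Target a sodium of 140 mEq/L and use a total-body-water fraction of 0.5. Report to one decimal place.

TBW = 0.5 · 88 = 44 L
Free water deficit = TBW · (Na/140 − 1)
= 44 · (152/140 − 1)
= 44 · 0.0857
= 3.77 L

3.8 L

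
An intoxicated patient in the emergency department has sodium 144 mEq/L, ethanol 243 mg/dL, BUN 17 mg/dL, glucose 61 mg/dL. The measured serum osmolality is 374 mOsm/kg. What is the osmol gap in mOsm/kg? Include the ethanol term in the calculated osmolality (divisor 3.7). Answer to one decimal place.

Calculated osmolality = 2·Na + glucose/18 + BUN/2.8 + ethanol/3.7
= 2·144 + 61/18 + 17/2.8 + 243/3.7
= 288 + 3.39 + 6.07 + 65.68
= 363.14 mOsm/kg ≈ 363.1 mOsm/kg
Osmolar gap = measured − calculated = 374 − 363.1 = 10.9 mOsm/kg

10.9 mOsm/kg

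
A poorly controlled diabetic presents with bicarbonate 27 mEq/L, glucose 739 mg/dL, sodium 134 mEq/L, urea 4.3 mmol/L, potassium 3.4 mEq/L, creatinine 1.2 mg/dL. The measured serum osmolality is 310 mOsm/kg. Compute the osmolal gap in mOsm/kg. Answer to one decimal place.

-3.4 mOsm/kg

Calculated osmolality = 2·Na + glucose/18 + urea
= 2·134 + 739/18 + 4.3
= 268 + 41.06 + 4.30
= 313.36 mOsm/kg ≈ 313.4 mOsm/kg
Osmolar gap = measured − calculated = 310 − 313.4 = -3.4 mOsm/kg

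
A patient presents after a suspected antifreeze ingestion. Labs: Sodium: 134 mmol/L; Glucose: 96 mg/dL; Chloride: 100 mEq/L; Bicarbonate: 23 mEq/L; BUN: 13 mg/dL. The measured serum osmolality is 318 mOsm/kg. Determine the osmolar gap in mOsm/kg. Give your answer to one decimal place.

40.0 mOsm/kg

Calculated osmolality = 2·Na + glucose/18 + BUN/2.8
= 2·134 + 96/18 + 13/2.8
= 268 + 5.33 + 4.64
= 277.97 mOsm/kg ≈ 278.0 mOsm/kg
Osmolar gap = measured − calculated = 318 − 278.0 = 40.0 mOsm/kg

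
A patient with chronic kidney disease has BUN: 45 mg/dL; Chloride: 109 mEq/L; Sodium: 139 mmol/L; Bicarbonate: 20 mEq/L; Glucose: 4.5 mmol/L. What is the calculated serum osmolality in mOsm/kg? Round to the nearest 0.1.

Calculated osmolality = 2·Na + glucose + BUN/2.8
= 2·139 + 4.5 + 45/2.8
= 278 + 4.50 + 16.07
= 298.57 mOsm/kg

298.6 mOsm/kg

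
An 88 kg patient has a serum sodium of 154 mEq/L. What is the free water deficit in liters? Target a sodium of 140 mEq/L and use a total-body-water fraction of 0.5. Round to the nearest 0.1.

4.4 L

TBW = 0.5 · 88 = 44 L
Free water deficit = TBW · (Na/140 − 1)
= 44 · (154/140 − 1)
= 44 · 0.1
= 4.4 L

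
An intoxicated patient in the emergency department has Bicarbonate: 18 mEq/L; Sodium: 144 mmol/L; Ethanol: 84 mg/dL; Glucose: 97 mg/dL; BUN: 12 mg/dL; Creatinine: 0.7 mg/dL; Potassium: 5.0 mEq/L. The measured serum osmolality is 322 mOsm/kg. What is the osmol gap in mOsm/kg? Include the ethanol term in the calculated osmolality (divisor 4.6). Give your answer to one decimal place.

Calculated osmolality = 2·Na + glucose/18 + BUN/2.8 + ethanol/4.6
= 2·144 + 97/18 + 12/2.8 + 84/4.6
= 288 + 5.39 + 4.29 + 18.26
= 315.94 mOsm/kg ≈ 315.9 mOsm/kg
Osmolar gap = measured − calculated = 322 − 315.9 = 6.1 mOsm/kg

6.1 mOsm/kg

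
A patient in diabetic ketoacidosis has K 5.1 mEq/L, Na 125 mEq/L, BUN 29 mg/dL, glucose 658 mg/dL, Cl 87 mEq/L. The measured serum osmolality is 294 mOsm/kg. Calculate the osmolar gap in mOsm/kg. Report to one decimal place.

Calculated osmolality = 2·Na + glucose/18 + BUN/2.8
= 2·125 + 658/18 + 29/2.8
= 250 + 36.56 + 10.36
= 296.92 mOsm/kg ≈ 296.9 mOsm/kg
Osmolar gap = measured − calculated = 294 − 296.9 = -2.9 mOsm/kg

-2.9 mOsm/kg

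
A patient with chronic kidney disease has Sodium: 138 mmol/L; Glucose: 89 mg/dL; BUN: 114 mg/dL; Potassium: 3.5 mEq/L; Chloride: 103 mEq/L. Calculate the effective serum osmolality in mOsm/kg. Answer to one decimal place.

Effective osmolality excludes urea (freely permeant across cell membranes):
2·Na + glucose/18
= 2·138 + 89/18
= 276 + 4.94
= 280.94 mOsm/kg

280.9 mOsm/kg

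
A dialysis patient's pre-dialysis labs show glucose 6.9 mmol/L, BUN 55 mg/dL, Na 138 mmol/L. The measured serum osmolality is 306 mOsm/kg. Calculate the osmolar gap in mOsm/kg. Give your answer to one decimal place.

3.5 mOsm/kg

Calculated osmolality = 2·Na + glucose + BUN/2.8
= 2·138 + 6.9 + 55/2.8
= 276 + 6.90 + 19.64
= 302.54 mOsm/kg ≈ 302.5 mOsm/kg
Osmolar gap = measured − calculated = 306 − 302.5 = 3.5 mOsm/kg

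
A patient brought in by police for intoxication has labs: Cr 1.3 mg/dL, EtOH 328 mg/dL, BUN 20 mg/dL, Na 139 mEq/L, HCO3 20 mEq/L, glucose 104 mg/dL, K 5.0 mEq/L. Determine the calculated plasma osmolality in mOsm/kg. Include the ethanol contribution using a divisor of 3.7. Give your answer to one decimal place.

379.6 mOsm/kg

Calculated osmolality = 2·Na + glucose/18 + BUN/2.8 + ethanol/3.7
= 2·139 + 104/18 + 20/2.8 + 328/3.7
= 278 + 5.78 + 7.14 + 88.65
= 379.57 mOsm/kg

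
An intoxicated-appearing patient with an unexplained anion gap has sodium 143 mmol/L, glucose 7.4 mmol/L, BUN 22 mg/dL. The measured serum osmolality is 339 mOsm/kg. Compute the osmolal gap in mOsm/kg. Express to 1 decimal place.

Calculated osmolality = 2·Na + glucose + BUN/2.8
= 2·143 + 7.4 + 22/2.8
= 286 + 7.40 + 7.86
= 301.26 mOsm/kg ≈ 301.3 mOsm/kg
Osmolar gap = measured − calculated = 339 − 301.3 = 37.7 mOsm/kg

37.7 mOsm/kg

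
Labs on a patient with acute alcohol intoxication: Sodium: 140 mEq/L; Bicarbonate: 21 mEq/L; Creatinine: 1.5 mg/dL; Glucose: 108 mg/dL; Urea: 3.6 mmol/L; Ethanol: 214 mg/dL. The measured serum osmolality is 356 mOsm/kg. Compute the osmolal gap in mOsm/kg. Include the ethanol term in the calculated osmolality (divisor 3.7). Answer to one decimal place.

Calculated osmolality = 2·Na + glucose/18 + urea + ethanol/3.7
= 2·140 + 108/18 + 3.6 + 214/3.7
= 280 + 6 + 3.60 + 57.84
= 347.44 mOsm/kg ≈ 347.4 mOsm/kg
Osmolar gap = measured − calculated = 356 − 347.4 = 8.6 mOsm/kg

8.6 mOsm/kg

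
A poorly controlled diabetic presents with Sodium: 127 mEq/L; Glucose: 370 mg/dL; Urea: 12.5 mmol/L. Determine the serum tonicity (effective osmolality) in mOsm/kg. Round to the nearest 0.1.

Effective osmolality excludes urea (freely permeant across cell membranes):
2·Na + glucose/18
= 2·127 + 370/18
= 254 + 20.56
= 274.56 mOsm/kg

274.6 mOsm/kg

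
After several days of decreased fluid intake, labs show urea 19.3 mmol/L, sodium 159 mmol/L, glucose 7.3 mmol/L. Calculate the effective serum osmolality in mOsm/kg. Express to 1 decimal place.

325.3 mOsm/kg

Effective osmolality excludes urea (freely permeant across cell membranes):
2·Na + glucose
= 2·159 + 7.3
= 318 + 7.3
= 325.3 mOsm/kg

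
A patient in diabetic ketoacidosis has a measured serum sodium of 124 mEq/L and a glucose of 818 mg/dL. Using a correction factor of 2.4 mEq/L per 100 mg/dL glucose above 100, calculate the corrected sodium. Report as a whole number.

141 mEq/L

Corrected Na = measured Na + 2.4 · (glucose − 100)/100
= 124 + 2.4 · (818 − 100)/100
= 124 + 17.2
= 141.2 mEq/L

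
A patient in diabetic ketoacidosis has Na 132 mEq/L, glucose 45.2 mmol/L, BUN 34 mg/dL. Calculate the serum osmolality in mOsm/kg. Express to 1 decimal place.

Calculated osmolality = 2·Na + glucose + BUN/2.8
= 2·132 + 45.2 + 34/2.8
= 264 + 45.20 + 12.14
= 321.34 mOsm/kg

321.3 mOsm/kg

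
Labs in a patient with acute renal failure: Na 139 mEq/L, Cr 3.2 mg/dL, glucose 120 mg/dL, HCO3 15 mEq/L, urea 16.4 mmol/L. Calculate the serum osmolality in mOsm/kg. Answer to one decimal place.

Calculated osmolality = 2·Na + glucose/18 + urea
= 2·139 + 120/18 + 16.4
= 278 + 6.67 + 16.40
= 301.07 mOsm/kg

301.1 mOsm/kg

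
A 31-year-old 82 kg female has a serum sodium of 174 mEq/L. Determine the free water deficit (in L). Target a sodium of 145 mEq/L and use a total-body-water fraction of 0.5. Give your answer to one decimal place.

TBW = 0.5 · 82 = 41 L
Free water deficit = TBW · (Na/145 − 1)
= 41 · (174/145 − 1)
= 41 · 0.2
= 8.2 L

8.2 L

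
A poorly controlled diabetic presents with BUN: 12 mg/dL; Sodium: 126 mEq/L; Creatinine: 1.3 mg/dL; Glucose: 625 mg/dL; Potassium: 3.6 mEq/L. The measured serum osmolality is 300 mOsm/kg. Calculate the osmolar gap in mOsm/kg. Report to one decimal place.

Calculated osmolality = 2·Na + glucose/18 + BUN/2.8
= 2·126 + 625/18 + 12/2.8
= 252 + 34.72 + 4.29
= 291.01 mOsm/kg ≈ 291.0 mOsm/kg
Osmolar gap = measured − calculated = 300 − 291.0 = 9.0 mOsm/kg

9.0 mOsm/kg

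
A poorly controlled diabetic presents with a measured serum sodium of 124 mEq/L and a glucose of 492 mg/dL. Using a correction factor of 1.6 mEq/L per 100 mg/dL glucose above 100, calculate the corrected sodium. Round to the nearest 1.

130 mEq/L

Corrected Na = measured Na + 1.6 · (glucose − 100)/100
= 124 + 1.6 · (492 − 100)/100
= 124 + 6.3
= 130.3 mEq/L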